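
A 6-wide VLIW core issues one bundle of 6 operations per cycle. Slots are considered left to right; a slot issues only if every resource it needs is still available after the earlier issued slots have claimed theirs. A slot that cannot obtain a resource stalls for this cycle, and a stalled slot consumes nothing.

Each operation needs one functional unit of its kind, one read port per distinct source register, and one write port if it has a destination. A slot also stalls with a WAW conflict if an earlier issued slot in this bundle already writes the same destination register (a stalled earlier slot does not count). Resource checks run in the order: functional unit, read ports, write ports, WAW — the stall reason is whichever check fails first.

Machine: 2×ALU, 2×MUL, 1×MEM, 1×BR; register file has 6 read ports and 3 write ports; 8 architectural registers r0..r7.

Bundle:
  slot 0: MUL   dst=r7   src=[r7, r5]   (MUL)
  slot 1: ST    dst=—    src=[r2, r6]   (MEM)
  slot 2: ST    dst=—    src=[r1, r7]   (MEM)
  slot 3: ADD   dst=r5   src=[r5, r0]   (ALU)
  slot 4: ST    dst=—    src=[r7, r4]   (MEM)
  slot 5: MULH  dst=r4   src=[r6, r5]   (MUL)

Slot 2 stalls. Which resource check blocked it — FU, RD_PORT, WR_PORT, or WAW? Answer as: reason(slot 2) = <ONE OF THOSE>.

[0] MUL needs rd=2 wr=1: ok; after: ALU=2 MUL=1 MEM=1 BR=1, R=4, W=2
[1] MEM needs rd=2 wr=0: ok; after: ALU=2 MUL=1 MEM=0 BR=1, R=2, W=2
[2] MEM needs rd=2 wr=0: FU; after: ALU=2 MUL=1 MEM=0 BR=1, R=2, W=2
[3] ALU needs rd=2 wr=1: ok; after: ALU=1 MUL=1 MEM=0 BR=1, R=0, W=1
[4] MEM needs rd=2 wr=0: FU; after: ALU=1 MUL=1 MEM=0 BR=1, R=0, W=1
[5] MUL needs rd=2 wr=1: RD_PORT; after: ALU=1 MUL=1 MEM=0 BR=1, R=0, W=1

reason(slot 2) = FU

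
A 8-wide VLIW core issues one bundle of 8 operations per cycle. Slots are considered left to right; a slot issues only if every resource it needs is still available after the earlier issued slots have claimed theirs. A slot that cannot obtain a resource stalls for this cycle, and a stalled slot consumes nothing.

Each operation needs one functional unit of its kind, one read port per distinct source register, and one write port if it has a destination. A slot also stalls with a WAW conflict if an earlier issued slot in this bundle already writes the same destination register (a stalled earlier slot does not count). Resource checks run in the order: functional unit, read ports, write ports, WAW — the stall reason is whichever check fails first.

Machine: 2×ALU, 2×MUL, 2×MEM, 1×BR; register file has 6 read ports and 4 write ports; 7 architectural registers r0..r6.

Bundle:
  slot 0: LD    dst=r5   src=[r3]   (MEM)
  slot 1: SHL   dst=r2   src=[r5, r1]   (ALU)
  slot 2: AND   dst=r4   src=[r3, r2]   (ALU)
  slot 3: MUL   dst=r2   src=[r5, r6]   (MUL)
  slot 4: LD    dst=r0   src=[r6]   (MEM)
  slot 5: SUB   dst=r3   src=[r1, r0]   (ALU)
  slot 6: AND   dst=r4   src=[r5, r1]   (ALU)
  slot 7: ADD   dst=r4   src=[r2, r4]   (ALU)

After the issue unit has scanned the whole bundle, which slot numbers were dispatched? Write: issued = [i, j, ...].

issued = [0, 1, 2, 4]

#0 MEM src=r3 dispatched  <A:2 Mu:2 Ld:1 B:1 rd:5 wr:3>
#1 ALU src=r5,r1 dispatched  <A:1 Mu:2 Ld:1 B:1 rd:3 wr:2>
#2 ALU src=r3,r2 dispatched  <A:0 Mu:2 Ld:1 B:1 rd:1 wr:1>
#3 MUL src=r5,r6 held:RD_PORT  <A:0 Mu:2 Ld:1 B:1 rd:1 wr:1>
#4 MEM src=r6 dispatched  <A:0 Mu:2 Ld:0 B:1 rd:0 wr:0>
#5 ALU src=r1,r0 held:FU  <A:0 Mu:2 Ld:0 B:1 rd:0 wr:0>
#6 ALU src=r5,r1 held:FU  <A:0 Mu:2 Ld:0 B:1 rd:0 wr:0>
#7 ALU src=r2,r4 held:FU  <A:0 Mu:2 Ld:0 B:1 rd:0 wr:0>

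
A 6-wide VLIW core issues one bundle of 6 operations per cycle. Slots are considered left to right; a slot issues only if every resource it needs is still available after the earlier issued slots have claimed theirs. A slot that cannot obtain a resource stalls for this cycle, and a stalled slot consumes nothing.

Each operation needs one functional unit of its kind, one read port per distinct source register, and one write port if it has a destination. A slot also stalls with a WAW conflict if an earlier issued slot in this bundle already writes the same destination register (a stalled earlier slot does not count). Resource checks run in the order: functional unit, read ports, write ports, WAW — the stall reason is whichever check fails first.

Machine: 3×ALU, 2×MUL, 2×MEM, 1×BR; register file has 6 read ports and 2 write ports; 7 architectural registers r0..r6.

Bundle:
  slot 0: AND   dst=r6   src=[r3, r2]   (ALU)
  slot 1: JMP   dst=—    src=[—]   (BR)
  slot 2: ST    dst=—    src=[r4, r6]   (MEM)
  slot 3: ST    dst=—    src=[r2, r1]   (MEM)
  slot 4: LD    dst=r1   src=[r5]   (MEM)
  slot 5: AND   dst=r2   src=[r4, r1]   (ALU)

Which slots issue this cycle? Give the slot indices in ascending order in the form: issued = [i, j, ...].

[0] ALU needs rd=2 wr=1: ok; after: ALU=2 MUL=2 MEM=2 BR=1, R=4, W=1
[1] BR needs rd=0 wr=0: ok; after: ALU=2 MUL=2 MEM=2 BR=0, R=4, W=1
[2] MEM needs rd=2 wr=0: ok; after: ALU=2 MUL=2 MEM=1 BR=0, R=2, W=1
[3] MEM needs rd=2 wr=0: ok; after: ALU=2 MUL=2 MEM=0 BR=0, R=0, W=1
[4] MEM needs rd=1 wr=1: FU; after: ALU=2 MUL=2 MEM=0 BR=0, R=0, W=1
[5] ALU needs rd=2 wr=1: RD_PORT; after: ALU=2 MUL=2 MEM=0 BR=0, R=0, W=1

issued = [0, 1, 2, 3]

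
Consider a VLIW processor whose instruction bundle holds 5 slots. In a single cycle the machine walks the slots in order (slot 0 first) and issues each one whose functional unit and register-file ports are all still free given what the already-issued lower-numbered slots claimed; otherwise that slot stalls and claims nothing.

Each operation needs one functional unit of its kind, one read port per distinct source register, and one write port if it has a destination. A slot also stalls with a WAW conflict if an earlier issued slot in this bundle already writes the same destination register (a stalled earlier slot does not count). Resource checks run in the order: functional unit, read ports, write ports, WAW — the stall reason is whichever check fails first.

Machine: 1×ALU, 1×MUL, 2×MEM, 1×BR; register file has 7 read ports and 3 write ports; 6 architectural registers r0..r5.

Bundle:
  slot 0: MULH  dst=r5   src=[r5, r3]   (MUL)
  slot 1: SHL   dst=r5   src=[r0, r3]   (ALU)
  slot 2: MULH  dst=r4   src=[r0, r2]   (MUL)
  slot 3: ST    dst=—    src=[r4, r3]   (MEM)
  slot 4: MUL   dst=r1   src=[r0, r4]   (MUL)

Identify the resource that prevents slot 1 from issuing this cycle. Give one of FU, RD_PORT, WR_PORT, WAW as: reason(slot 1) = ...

reason(slot 1) = WAW

#0 MUL src=r5,r3 dispatched  <A:1 Mu:0 Ld:2 B:1 rd:5 wr:2>
#1 ALU src=r0,r3 held:WAW  <A:1 Mu:0 Ld:2 B:1 rd:5 wr:2>
#2 MUL src=r0,r2 held:FU  <A:1 Mu:0 Ld:2 B:1 rd:5 wr:2>
#3 MEM src=r4,r3 dispatched  <A:1 Mu:0 Ld:1 B:1 rd:3 wr:2>
#4 MUL src=r0,r4 held:FU  <A:1 Mu:0 Ld:1 B:1 rd:3 wr:2>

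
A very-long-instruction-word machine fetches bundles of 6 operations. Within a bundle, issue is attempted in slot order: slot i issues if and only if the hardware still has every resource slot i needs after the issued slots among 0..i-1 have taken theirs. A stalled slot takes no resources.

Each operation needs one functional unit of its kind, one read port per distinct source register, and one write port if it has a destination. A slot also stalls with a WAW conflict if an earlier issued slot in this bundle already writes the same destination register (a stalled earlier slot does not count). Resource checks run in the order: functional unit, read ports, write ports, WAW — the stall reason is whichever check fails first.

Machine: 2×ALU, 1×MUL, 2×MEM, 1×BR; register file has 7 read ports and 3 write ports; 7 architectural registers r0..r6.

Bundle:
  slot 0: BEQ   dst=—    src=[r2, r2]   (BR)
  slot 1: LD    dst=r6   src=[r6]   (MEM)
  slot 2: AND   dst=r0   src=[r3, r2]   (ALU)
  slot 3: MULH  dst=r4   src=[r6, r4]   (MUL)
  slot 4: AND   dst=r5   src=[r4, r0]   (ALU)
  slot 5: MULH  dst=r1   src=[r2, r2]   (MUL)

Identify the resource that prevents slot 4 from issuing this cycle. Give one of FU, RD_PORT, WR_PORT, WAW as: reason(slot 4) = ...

reason(slot 4) = RD_PORT

[0] BR needs rd=1 wr=0: ok; after: ALU=2 MUL=1 MEM=2 BR=0, R=6, W=3
[1] MEM needs rd=1 wr=1: ok; after: ALU=2 MUL=1 MEM=1 BR=0, R=5, W=2
[2] ALU needs rd=2 wr=1: ok; after: ALU=1 MUL=1 MEM=1 BR=0, R=3, W=1
[3] MUL needs rd=2 wr=1: ok; after: ALU=1 MUL=0 MEM=1 BR=0, R=1, W=0
[4] ALU needs rd=2 wr=1: RD_PORT; after: ALU=1 MUL=0 MEM=1 BR=0, R=1, W=0
[5] MUL needs rd=1 wr=1: FU; after: ALU=1 MUL=0 MEM=1 BR=0, R=1, W=0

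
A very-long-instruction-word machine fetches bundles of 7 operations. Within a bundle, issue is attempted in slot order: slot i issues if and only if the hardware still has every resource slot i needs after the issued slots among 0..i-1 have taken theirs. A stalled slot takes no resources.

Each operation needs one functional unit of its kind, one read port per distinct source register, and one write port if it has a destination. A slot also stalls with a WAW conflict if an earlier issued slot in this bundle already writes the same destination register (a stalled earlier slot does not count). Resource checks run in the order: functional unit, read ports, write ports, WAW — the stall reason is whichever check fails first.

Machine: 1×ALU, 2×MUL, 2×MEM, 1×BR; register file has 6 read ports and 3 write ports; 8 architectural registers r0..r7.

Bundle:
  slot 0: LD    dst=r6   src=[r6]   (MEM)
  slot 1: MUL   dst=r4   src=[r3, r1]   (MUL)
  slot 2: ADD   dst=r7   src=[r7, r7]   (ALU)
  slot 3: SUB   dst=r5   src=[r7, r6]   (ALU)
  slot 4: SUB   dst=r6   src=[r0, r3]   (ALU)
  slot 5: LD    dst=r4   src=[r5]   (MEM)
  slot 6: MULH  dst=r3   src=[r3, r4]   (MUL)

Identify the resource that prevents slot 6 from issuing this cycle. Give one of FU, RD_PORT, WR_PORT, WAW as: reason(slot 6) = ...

reason(slot 6) = WR_PORT

  0. MEM→r6 ⇒ go  {1A/2Mu/1Ld/1B | 5r 2w}
  1. MUL→r4 ⇒ go  {1A/1Mu/1Ld/1B | 3r 1w}
  2. ALU→r7 ⇒ go  {0A/1Mu/1Ld/1B | 2r 0w}
  3. ALU→r5 ⇒ no(FU)  {0A/1Mu/1Ld/1B | 2r 0w}
  4. ALU→r6 ⇒ no(FU)  {0A/1Mu/1Ld/1B | 2r 0w}
  5. MEM→r4 ⇒ no(WR_PORT)  {0A/1Mu/1Ld/1B | 2r 0w}
  6. MUL→r3 ⇒ no(WR_PORT)  {0A/1Mu/1Ld/1B | 2r 0w}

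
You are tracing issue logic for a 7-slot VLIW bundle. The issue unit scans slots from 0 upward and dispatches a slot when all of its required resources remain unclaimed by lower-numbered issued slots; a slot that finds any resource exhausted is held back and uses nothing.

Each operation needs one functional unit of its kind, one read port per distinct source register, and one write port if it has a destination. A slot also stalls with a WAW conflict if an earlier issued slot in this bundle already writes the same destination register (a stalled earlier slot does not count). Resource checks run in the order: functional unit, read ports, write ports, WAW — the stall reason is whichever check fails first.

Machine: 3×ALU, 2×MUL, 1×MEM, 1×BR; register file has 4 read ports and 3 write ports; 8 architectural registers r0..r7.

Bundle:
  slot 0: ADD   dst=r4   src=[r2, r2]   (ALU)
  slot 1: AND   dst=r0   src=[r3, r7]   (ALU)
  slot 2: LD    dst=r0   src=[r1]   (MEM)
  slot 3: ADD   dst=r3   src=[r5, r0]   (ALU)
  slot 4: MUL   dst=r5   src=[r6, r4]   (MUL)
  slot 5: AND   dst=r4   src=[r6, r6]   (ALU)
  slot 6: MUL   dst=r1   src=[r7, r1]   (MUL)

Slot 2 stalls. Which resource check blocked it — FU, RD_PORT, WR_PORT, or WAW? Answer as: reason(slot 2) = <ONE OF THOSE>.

slot 0 (ALU): ISSUE — free A2,Mu2,Ld1,B1 rp3 wp2
slot 1 (ALU): ISSUE — free A1,Mu2,Ld1,B1 rp1 wp1
slot 2 (MEM): stall WAW — free A1,Mu2,Ld1,B1 rp1 wp1
slot 3 (ALU): stall RD_PORT — free A1,Mu2,Ld1,B1 rp1 wp1
slot 4 (MUL): stall RD_PORT — free A1,Mu2,Ld1,B1 rp1 wp1
slot 5 (ALU): stall WAW — free A1,Mu2,Ld1,B1 rp1 wp1
slot 6 (MUL): stall RD_PORT — free A1,Mu2,Ld1,B1 rp1 wp1

reason(slot 2) = WAW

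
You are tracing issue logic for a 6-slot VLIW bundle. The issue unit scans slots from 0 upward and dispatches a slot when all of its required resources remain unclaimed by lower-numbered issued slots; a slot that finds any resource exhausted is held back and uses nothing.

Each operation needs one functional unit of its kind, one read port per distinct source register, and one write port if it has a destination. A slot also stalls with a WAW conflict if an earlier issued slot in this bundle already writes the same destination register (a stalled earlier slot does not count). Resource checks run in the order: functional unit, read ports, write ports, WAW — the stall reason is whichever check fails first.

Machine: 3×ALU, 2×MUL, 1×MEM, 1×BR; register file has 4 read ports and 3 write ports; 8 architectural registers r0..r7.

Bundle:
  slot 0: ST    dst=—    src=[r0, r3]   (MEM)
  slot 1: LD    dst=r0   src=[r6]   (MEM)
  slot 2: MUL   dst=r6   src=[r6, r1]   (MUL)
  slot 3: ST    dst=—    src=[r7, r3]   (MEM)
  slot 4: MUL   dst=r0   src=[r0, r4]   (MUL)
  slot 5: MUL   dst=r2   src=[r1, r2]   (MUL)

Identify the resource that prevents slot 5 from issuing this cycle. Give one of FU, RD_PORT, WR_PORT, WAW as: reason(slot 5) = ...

#0 MEM src=r0,r3 dispatched  <A:3 Mu:2 Ld:0 B:1 rd:2 wr:3>
#1 MEM src=r6 held:FU  <A:3 Mu:2 Ld:0 B:1 rd:2 wr:3>
#2 MUL src=r6,r1 dispatched  <A:3 Mu:1 Ld:0 B:1 rd:0 wr:2>
#3 MEM src=r7,r3 held:FU  <A:3 Mu:1 Ld:0 B:1 rd:0 wr:2>
#4 MUL src=r0,r4 held:RD_PORT  <A:3 Mu:1 Ld:0 B:1 rd:0 wr:2>
#5 MUL src=r1,r2 held:RD_PORT  <A:3 Mu:1 Ld:0 B:1 rd:0 wr:2>

reason(slot 5) = RD_PORT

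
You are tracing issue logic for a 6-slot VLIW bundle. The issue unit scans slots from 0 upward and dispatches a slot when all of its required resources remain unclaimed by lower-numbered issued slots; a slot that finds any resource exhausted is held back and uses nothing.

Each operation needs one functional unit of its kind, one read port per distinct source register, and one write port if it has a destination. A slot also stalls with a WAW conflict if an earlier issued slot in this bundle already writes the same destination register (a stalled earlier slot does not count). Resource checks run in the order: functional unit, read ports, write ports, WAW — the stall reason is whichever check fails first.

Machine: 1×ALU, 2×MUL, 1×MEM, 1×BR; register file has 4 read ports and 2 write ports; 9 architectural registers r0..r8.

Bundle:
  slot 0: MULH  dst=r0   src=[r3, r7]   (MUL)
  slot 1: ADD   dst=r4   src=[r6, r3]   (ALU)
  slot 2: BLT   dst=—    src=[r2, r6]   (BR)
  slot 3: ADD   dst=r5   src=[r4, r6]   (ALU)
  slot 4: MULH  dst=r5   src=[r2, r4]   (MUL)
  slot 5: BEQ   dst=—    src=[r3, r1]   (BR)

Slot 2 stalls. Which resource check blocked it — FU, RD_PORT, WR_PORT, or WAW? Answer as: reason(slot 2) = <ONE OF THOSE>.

slot 0 (MUL): ISSUE — free A1,Mu1,Ld1,B1 rp2 wp1
slot 1 (ALU): ISSUE — free A0,Mu1,Ld1,B1 rp0 wp0
slot 2 (BR): stall RD_PORT — free A0,Mu1,Ld1,B1 rp0 wp0
slot 3 (ALU): stall FU — free A0,Mu1,Ld1,B1 rp0 wp0
slot 4 (MUL): stall RD_PORT — free A0,Mu1,Ld1,B1 rp0 wp0
slot 5 (BR): stall RD_PORT — free A0,Mu1,Ld1,B1 rp0 wp0

reason(slot 2) = RD_PORT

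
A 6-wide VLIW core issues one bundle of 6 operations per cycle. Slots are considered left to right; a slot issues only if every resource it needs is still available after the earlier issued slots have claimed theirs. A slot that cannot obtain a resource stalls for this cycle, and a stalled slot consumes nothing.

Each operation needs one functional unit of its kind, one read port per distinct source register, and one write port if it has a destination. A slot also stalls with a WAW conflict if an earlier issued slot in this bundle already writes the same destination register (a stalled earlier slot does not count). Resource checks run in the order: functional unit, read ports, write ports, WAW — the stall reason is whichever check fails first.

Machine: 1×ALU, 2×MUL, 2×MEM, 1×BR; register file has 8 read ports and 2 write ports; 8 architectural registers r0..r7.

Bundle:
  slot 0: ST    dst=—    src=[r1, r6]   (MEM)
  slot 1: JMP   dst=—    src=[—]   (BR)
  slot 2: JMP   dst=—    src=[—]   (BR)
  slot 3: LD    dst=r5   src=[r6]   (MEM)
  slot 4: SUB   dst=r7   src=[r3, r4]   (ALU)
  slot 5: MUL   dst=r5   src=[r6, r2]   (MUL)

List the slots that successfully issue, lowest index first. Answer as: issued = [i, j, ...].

issued = [0, 1, 3, 4]

#0 MEM src=r1,r6 dispatched  <A:1 Mu:2 Ld:1 B:1 rd:6 wr:2>
#1 BR src=- dispatched  <A:1 Mu:2 Ld:1 B:0 rd:6 wr:2>
#2 BR src=- held:FU  <A:1 Mu:2 Ld:1 B:0 rd:6 wr:2>
#3 MEM src=r6 dispatched  <A:1 Mu:2 Ld:0 B:0 rd:5 wr:1>
#4 ALU src=r3,r4 dispatched  <A:0 Mu:2 Ld:0 B:0 rd:3 wr:0>
#5 MUL src=r6,r2 held:WR_PORT  <A:0 Mu:2 Ld:0 B:0 rd:3 wr:0>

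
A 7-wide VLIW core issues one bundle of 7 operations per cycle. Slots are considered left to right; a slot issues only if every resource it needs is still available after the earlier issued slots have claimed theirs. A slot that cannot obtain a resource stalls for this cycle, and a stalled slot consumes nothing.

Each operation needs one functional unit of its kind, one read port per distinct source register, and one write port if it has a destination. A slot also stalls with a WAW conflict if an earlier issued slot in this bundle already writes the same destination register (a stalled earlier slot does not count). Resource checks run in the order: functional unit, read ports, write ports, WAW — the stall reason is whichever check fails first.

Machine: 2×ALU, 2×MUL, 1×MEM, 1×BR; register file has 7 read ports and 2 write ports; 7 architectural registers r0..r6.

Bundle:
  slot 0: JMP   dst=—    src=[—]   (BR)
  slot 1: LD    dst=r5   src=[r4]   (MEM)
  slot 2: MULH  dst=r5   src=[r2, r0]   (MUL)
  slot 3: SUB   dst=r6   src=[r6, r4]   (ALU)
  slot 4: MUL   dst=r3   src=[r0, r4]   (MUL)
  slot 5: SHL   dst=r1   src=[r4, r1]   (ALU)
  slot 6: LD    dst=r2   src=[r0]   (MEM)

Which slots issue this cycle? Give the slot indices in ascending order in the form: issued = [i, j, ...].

(0) want 1×BR +0rd +0wr — yes → AL2|MU2|ME1|BR0|rd7|wr2
(1) want 1×MEM +1rd +1wr — yes → AL2|MU2|ME0|BR0|rd6|wr1
(2) want 1×MUL +2rd +1wr — WAW → AL2|MU2|ME0|BR0|rd6|wr1
(3) want 1×ALU +2rd +1wr — yes → AL1|MU2|ME0|BR0|rd4|wr0
(4) want 1×MUL +2rd +1wr — WR_PORT → AL1|MU2|ME0|BR0|rd4|wr0
(5) want 1×ALU +2rd +1wr — WR_PORT → AL1|MU2|ME0|BR0|rd4|wr0
(6) want 1×MEM +1rd +1wr — FU → AL1|MU2|ME0|BR0|rd4|wr0

issued = [0, 1, 3]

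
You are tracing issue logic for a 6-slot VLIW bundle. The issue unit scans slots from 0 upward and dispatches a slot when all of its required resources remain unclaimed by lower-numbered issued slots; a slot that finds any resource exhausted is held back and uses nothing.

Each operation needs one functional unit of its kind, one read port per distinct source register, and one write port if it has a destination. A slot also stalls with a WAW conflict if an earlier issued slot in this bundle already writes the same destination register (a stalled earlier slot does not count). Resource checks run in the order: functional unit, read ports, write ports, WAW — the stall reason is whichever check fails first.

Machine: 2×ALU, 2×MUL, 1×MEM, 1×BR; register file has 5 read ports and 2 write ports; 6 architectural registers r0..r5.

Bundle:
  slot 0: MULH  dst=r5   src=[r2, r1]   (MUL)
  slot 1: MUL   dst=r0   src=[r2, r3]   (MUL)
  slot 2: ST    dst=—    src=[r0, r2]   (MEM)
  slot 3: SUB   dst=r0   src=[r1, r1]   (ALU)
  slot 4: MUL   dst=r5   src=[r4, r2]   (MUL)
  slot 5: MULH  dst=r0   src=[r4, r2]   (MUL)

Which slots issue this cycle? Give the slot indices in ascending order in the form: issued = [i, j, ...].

issued = [0, 1]

  0. MUL→r5 ⇒ go  {2A/1Mu/1Ld/1B | 3r 1w}
  1. MUL→r0 ⇒ go  {2A/0Mu/1Ld/1B | 1r 0w}
  2. MEM ⇒ no(RD_PORT)  {2A/0Mu/1Ld/1B | 1r 0w}
  3. ALU→r0 ⇒ no(WR_PORT)  {2A/0Mu/1Ld/1B | 1r 0w}
  4. MUL→r5 ⇒ no(FU)  {2A/0Mu/1Ld/1B | 1r 0w}
  5. MUL→r0 ⇒ no(FU)  {2A/0Mu/1Ld/1B | 1r 0w}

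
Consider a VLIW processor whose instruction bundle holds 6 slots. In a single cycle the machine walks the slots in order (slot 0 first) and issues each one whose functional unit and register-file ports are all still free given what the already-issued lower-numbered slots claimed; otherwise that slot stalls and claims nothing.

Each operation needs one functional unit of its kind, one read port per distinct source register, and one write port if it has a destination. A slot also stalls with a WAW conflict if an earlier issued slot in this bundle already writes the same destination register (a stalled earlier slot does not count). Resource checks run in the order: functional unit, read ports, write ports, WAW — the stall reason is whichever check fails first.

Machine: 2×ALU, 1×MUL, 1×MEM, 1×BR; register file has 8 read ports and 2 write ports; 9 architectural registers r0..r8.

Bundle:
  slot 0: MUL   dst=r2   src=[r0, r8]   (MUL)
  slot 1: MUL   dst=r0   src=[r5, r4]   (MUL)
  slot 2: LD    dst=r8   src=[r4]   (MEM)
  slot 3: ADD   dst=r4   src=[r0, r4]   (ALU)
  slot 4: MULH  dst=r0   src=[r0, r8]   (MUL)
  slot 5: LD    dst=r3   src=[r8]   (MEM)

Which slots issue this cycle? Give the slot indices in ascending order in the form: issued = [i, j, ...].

(0) want 1×MUL +2rd +1wr — yes → AL2|MU0|ME1|BR1|rd6|wr1
(1) want 1×MUL +2rd +1wr — FU → AL2|MU0|ME1|BR1|rd6|wr1
(2) want 1×MEM +1rd +1wr — yes → AL2|MU0|ME0|BR1|rd5|wr0
(3) want 1×ALU +2rd +1wr — WR_PORT → AL2|MU0|ME0|BR1|rd5|wr0
(4) want 1×MUL +2rd +1wr — FU → AL2|MU0|ME0|BR1|rd5|wr0
(5) want 1×MEM +1rd +1wr — FU → AL2|MU0|ME0|BR1|rd5|wr0

issued = [0, 2]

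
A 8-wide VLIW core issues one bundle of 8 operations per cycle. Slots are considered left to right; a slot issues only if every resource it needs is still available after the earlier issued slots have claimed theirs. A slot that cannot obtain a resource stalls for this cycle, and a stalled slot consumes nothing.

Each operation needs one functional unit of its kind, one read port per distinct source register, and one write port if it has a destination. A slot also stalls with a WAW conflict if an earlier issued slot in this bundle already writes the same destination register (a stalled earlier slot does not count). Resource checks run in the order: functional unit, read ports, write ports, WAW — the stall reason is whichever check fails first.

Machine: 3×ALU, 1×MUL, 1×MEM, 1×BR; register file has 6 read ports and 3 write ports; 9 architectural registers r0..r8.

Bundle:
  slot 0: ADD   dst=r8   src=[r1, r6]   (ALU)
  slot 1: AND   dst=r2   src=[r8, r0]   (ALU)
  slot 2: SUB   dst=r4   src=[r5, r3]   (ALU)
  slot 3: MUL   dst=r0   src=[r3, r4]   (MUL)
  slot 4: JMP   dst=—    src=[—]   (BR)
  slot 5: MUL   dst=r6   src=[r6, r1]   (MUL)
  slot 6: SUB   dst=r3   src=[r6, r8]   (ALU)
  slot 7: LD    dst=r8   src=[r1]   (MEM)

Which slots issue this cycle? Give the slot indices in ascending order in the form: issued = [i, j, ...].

#0 ALU src=r1,r6 dispatched  <A:2 Mu:1 Ld:1 B:1 rd:4 wr:2>
#1 ALU src=r8,r0 dispatched  <A:1 Mu:1 Ld:1 B:1 rd:2 wr:1>
#2 ALU src=r5,r3 dispatched  <A:0 Mu:1 Ld:1 B:1 rd:0 wr:0>
#3 MUL src=r3,r4 held:RD_PORT  <A:0 Mu:1 Ld:1 B:1 rd:0 wr:0>
#4 BR src=- dispatched  <A:0 Mu:1 Ld:1 B:0 rd:0 wr:0>
#5 MUL src=r6,r1 held:RD_PORT  <A:0 Mu:1 Ld:1 B:0 rd:0 wr:0>
#6 ALU src=r6,r8 held:FU  <A:0 Mu:1 Ld:1 B:0 rd:0 wr:0>
#7 MEM src=r1 held:RD_PORT  <A:0 Mu:1 Ld:1 B:0 rd:0 wr:0>

issued = [0, 1, 2, 4]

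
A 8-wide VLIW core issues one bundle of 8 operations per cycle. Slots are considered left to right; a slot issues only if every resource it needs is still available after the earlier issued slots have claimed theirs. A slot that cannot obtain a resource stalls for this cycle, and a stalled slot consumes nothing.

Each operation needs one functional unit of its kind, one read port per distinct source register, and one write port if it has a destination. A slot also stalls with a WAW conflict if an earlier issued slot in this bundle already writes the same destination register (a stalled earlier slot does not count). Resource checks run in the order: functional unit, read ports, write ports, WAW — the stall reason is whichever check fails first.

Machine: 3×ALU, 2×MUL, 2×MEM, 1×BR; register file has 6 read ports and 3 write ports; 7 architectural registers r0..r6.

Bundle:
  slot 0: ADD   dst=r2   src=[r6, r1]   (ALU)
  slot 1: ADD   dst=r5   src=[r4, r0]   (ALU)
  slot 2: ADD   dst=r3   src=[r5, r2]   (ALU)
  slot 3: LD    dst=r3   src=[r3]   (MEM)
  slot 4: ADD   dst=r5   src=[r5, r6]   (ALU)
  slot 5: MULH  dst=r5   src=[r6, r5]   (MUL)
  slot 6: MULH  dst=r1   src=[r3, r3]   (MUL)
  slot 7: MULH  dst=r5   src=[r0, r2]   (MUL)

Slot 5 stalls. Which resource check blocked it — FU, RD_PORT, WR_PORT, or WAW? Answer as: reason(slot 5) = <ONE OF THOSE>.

reason(slot 5) = RD_PORT

slot 0 (ALU): ISSUE — free A2,Mu2,Ld2,B1 rp4 wp2
slot 1 (ALU): ISSUE — free A1,Mu2,Ld2,B1 rp2 wp1
slot 2 (ALU): ISSUE — free A0,Mu2,Ld2,B1 rp0 wp0
slot 3 (MEM): stall RD_PORT — free A0,Mu2,Ld2,B1 rp0 wp0
slot 4 (ALU): stall FU — free A0,Mu2,Ld2,B1 rp0 wp0
slot 5 (MUL): stall RD_PORT — free A0,Mu2,Ld2,B1 rp0 wp0
slot 6 (MUL): stall RD_PORT — free A0,Mu2,Ld2,B1 rp0 wp0
slot 7 (MUL): stall RD_PORT — free A0,Mu2,Ld2,B1 rp0 wp0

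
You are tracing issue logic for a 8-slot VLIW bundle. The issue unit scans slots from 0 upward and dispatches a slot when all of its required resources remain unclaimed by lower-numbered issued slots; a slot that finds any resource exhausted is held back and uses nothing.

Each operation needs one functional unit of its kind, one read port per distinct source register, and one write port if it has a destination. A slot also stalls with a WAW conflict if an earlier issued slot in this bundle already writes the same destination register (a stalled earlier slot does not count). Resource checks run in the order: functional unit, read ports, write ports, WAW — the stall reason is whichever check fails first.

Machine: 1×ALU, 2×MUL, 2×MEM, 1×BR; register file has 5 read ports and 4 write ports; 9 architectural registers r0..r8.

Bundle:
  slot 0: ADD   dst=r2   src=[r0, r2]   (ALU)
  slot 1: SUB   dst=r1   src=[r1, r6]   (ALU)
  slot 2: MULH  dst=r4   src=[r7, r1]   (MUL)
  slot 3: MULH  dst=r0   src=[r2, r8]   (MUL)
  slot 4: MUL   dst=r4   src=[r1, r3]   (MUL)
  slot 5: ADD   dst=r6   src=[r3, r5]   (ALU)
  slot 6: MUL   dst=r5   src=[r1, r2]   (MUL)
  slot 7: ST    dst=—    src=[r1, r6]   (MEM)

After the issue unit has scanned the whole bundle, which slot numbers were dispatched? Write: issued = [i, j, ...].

issued = [0, 2]

(0) want 1×ALU +2rd +1wr — yes → AL0|MU2|ME2|BR1|rd3|wr3
(1) want 1×ALU +2rd +1wr — FU → AL0|MU2|ME2|BR1|rd3|wr3
(2) want 1×MUL +2rd +1wr — yes → AL0|MU1|ME2|BR1|rd1|wr2
(3) want 1×MUL +2rd +1wr — RD_PORT → AL0|MU1|ME2|BR1|rd1|wr2
(4) want 1×MUL +2rd +1wr — RD_PORT → AL0|MU1|ME2|BR1|rd1|wr2
(5) want 1×ALU +2rd +1wr — FU → AL0|MU1|ME2|BR1|rd1|wr2
(6) want 1×MUL +2rd +1wr — RD_PORT → AL0|MU1|ME2|BR1|rd1|wr2
(7) want 1×MEM +2rd +0wr — RD_PORT → AL0|MU1|ME2|BR1|rd1|wr2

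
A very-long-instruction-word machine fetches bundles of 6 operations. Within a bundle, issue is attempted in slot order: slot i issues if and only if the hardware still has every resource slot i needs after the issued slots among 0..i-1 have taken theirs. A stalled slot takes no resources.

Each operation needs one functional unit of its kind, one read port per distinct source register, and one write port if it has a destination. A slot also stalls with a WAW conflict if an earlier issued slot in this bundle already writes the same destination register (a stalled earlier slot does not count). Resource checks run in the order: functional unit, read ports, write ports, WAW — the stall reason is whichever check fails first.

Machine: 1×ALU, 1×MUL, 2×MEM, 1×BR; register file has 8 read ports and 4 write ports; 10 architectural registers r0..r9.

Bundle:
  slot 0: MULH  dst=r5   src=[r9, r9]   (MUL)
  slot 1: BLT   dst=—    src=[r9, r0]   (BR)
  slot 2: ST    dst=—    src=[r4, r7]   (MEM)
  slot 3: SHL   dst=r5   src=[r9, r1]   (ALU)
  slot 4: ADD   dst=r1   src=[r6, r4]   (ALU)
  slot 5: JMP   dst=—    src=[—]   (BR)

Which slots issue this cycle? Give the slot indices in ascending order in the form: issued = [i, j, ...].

issued = [0, 1, 2, 4]

#0 MUL src=r9,r9 dispatched  <A:1 Mu:0 Ld:2 B:1 rd:7 wr:3>
#1 BR src=r9,r0 dispatched  <A:1 Mu:0 Ld:2 B:0 rd:5 wr:3>
#2 MEM src=r4,r7 dispatched  <A:1 Mu:0 Ld:1 B:0 rd:3 wr:3>
#3 ALU src=r9,r1 held:WAW  <A:1 Mu:0 Ld:1 B:0 rd:3 wr:3>
#4 ALU src=r6,r4 dispatched  <A:0 Mu:0 Ld:1 B:0 rd:1 wr:2>
#5 BR src=- held:FU  <A:0 Mu:0 Ld:1 B:0 rd:1 wr:2>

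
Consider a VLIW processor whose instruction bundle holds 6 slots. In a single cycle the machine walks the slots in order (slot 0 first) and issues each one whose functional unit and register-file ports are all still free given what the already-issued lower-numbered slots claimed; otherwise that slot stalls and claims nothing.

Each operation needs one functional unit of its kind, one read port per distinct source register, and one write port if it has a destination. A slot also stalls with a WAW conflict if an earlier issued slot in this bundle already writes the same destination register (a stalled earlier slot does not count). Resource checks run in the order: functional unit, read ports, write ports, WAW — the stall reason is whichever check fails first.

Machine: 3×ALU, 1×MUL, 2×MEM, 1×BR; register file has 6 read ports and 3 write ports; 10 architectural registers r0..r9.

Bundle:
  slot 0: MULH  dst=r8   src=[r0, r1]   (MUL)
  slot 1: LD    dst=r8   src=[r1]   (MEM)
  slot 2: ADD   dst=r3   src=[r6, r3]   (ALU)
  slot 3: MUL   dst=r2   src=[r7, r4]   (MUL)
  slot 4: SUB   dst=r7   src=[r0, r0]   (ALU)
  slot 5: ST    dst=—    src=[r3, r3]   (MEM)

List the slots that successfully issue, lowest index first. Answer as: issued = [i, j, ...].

[0] MUL needs rd=2 wr=1: ok; after: ALU=3 MUL=0 MEM=2 BR=1, R=4, W=2
[1] MEM needs rd=1 wr=1: WAW; after: ALU=3 MUL=0 MEM=2 BR=1, R=4, W=2
[2] ALU needs rd=2 wr=1: ok; after: ALU=2 MUL=0 MEM=2 BR=1, R=2, W=1
[3] MUL needs rd=2 wr=1: FU; after: ALU=2 MUL=0 MEM=2 BR=1, R=2, W=1
[4] ALU needs rd=1 wr=1: ok; after: ALU=1 MUL=0 MEM=2 BR=1, R=1, W=0
[5] MEM needs rd=1 wr=0: ok; after: ALU=1 MUL=0 MEM=1 BR=1, R=0, W=0

issued = [0, 2, 4, 5]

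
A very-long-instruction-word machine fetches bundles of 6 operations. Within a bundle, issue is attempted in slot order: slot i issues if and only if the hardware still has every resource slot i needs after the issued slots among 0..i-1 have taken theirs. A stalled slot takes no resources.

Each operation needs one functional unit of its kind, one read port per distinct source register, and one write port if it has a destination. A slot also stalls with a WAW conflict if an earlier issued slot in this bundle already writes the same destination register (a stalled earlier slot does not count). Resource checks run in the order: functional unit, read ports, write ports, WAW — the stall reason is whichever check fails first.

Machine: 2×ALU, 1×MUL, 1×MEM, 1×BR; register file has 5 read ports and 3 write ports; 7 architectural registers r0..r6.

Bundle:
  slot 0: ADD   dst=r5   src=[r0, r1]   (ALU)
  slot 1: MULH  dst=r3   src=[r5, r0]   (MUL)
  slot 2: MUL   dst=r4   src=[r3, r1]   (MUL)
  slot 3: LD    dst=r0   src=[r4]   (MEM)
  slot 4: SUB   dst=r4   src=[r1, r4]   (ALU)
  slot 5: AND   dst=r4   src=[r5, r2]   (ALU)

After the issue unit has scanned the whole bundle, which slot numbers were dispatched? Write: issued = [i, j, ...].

(0) want 1×ALU +2rd +1wr — yes → AL1|MU1|ME1|BR1|rd3|wr2
(1) want 1×MUL +2rd +1wr — yes → AL1|MU0|ME1|BR1|rd1|wr1
(2) want 1×MUL +2rd +1wr — FU → AL1|MU0|ME1|BR1|rd1|wr1
(3) want 1×MEM +1rd +1wr — yes → AL1|MU0|ME0|BR1|rd0|wr0
(4) want 1×ALU +2rd +1wr — RD_PORT → AL1|MU0|ME0|BR1|rd0|wr0
(5) want 1×ALU +2rd +1wr — RD_PORT → AL1|MU0|ME0|BR1|rd0|wr0

issued = [0, 1, 3]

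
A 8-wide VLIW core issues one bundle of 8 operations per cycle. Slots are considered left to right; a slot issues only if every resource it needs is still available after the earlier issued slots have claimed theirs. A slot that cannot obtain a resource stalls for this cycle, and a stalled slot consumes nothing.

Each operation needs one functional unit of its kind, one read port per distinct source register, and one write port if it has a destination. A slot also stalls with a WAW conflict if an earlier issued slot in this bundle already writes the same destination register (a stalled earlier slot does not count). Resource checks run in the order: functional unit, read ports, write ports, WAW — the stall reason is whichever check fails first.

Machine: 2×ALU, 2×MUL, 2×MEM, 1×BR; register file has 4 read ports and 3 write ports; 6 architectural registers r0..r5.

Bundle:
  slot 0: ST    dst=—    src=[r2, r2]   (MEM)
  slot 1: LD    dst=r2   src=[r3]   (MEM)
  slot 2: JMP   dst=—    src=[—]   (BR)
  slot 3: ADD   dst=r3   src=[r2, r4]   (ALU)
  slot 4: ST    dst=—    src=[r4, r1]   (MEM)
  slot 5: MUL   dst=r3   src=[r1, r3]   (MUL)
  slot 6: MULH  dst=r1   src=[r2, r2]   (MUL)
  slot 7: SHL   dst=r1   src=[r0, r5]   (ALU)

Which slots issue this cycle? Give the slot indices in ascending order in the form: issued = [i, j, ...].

issued = [0, 1, 2, 3]

[0] MEM needs rd=1 wr=0: ok; after: ALU=2 MUL=2 MEM=1 BR=1, R=3, W=3
[1] MEM needs rd=1 wr=1: ok; after: ALU=2 MUL=2 MEM=0 BR=1, R=2, W=2
[2] BR needs rd=0 wr=0: ok; after: ALU=2 MUL=2 MEM=0 BR=0, R=2, W=2
[3] ALU needs rd=2 wr=1: ok; after: ALU=1 MUL=2 MEM=0 BR=0, R=0, W=1
[4] MEM needs rd=2 wr=0: FU; after: ALU=1 MUL=2 MEM=0 BR=0, R=0, W=1
[5] MUL needs rd=2 wr=1: RD_PORT; after: ALU=1 MUL=2 MEM=0 BR=0, R=0, W=1
[6] MUL needs rd=1 wr=1: RD_PORT; after: ALU=1 MUL=2 MEM=0 BR=0, R=0, W=1
[7] ALU needs rd=2 wr=1: RD_PORT; after: ALU=1 MUL=2 MEM=0 BR=0, R=0, W=1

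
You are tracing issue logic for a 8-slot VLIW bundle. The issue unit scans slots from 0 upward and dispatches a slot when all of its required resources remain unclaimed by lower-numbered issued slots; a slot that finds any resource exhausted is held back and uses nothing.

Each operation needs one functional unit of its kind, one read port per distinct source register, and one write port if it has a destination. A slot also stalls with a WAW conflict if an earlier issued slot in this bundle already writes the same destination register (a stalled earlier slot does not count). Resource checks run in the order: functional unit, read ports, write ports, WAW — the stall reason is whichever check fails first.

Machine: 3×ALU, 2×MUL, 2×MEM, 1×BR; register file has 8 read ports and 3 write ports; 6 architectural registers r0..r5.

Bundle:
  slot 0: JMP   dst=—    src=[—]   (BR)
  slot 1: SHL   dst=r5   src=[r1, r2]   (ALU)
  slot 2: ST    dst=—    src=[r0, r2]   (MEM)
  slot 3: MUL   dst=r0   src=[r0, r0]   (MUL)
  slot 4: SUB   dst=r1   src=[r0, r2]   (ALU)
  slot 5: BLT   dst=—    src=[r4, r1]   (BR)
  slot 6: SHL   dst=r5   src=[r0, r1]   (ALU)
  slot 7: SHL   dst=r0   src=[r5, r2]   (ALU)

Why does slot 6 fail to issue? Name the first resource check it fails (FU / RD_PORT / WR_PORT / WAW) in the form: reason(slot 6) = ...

reason(slot 6) = RD_PORT

(0) want 1×BR +0rd +0wr — yes → AL3|MU2|ME2|BR0|rd8|wr3
(1) want 1×ALU +2rd +1wr — yes → AL2|MU2|ME2|BR0|rd6|wr2
(2) want 1×MEM +2rd +0wr — yes → AL2|MU2|ME1|BR0|rd4|wr2
(3) want 1×MUL +1rd +1wr — yes → AL2|MU1|ME1|BR0|rd3|wr1
(4) want 1×ALU +2rd +1wr — yes → AL1|MU1|ME1|BR0|rd1|wr0
(5) want 1×BR +2rd +0wr — FU → AL1|MU1|ME1|BR0|rd1|wr0
(6) want 1×ALU +2rd +1wr — RD_PORT → AL1|MU1|ME1|BR0|rd1|wr0
(7) want 1×ALU +2rd +1wr — RD_PORT → AL1|MU1|ME1|BR0|rd1|wr0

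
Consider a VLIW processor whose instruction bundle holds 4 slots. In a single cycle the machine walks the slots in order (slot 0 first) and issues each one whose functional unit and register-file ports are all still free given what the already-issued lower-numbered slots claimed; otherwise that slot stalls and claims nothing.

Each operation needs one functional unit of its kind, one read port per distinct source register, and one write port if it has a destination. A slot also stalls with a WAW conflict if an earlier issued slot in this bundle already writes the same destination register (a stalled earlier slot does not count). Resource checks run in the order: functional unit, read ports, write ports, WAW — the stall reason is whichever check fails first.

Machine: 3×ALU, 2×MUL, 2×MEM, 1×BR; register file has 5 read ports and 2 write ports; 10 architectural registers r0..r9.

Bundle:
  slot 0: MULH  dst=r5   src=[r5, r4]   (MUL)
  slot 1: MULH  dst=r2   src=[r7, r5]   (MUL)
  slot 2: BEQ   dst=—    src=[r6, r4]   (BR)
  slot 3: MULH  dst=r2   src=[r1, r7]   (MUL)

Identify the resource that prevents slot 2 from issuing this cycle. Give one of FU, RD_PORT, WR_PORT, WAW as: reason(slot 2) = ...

reason(slot 2) = RD_PORT

#0 MUL src=r5,r4 dispatched  <A:3 Mu:1 Ld:2 B:1 rd:3 wr:1>
#1 MUL src=r7,r5 dispatched  <A:3 Mu:0 Ld:2 B:1 rd:1 wr:0>
#2 BR src=r6,r4 held:RD_PORT  <A:3 Mu:0 Ld:2 B:1 rd:1 wr:0>
#3 MUL src=r1,r7 held:FU  <A:3 Mu:0 Ld:2 B:1 rd:1 wr:0>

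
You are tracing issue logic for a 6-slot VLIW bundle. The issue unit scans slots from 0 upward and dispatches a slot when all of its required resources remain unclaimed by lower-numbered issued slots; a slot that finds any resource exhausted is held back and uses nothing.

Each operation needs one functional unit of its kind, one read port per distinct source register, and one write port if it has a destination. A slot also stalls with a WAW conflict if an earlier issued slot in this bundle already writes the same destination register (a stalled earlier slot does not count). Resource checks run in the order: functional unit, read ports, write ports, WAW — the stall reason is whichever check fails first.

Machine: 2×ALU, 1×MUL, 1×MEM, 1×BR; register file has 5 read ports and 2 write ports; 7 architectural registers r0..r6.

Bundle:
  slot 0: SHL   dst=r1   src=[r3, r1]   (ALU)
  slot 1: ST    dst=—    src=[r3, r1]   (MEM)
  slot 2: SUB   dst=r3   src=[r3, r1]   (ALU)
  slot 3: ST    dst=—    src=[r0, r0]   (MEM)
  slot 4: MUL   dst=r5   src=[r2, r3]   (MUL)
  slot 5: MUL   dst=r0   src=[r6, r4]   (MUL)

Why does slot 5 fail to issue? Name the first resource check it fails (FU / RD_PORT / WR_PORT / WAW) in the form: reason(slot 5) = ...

[0] ALU needs rd=2 wr=1: ok; after: ALU=1 MUL=1 MEM=1 BR=1, R=3, W=1
[1] MEM needs rd=2 wr=0: ok; after: ALU=1 MUL=1 MEM=0 BR=1, R=1, W=1
[2] ALU needs rd=2 wr=1: RD_PORT; after: ALU=1 MUL=1 MEM=0 BR=1, R=1, W=1
[3] MEM needs rd=1 wr=0: FU; after: ALU=1 MUL=1 MEM=0 BR=1, R=1, W=1
[4] MUL needs rd=2 wr=1: RD_PORT; after: ALU=1 MUL=1 MEM=0 BR=1, R=1, W=1
[5] MUL needs rd=2 wr=1: RD_PORT; after: ALU=1 MUL=1 MEM=0 BR=1, R=1, W=1

reason(slot 5) = RD_PORT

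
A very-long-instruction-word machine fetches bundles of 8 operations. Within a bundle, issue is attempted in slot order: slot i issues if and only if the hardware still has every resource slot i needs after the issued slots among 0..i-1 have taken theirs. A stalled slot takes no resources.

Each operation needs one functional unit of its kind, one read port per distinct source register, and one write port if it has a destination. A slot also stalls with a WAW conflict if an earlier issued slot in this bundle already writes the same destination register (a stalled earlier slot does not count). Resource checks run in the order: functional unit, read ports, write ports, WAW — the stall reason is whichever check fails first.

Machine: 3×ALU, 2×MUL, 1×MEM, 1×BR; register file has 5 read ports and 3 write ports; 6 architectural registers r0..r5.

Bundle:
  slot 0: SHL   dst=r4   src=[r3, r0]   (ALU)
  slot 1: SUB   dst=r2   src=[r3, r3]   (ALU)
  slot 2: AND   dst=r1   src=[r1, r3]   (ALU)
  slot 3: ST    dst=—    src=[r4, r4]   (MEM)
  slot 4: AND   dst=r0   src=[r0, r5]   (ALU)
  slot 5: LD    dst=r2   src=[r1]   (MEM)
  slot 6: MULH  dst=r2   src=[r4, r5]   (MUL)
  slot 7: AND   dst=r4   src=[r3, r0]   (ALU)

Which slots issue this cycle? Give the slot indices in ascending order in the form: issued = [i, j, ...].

#0 ALU src=r3,r0 dispatched  <A:2 Mu:2 Ld:1 B:1 rd:3 wr:2>
#1 ALU src=r3,r3 dispatched  <A:1 Mu:2 Ld:1 B:1 rd:2 wr:1>
#2 ALU src=r1,r3 dispatched  <A:0 Mu:2 Ld:1 B:1 rd:0 wr:0>
#3 MEM src=r4,r4 held:RD_PORT  <A:0 Mu:2 Ld:1 B:1 rd:0 wr:0>
#4 ALU src=r0,r5 held:FU  <A:0 Mu:2 Ld:1 B:1 rd:0 wr:0>
#5 MEM src=r1 held:RD_PORT  <A:0 Mu:2 Ld:1 B:1 rd:0 wr:0>
#6 MUL src=r4,r5 held:RD_PORT  <A:0 Mu:2 Ld:1 B:1 rd:0 wr:0>
#7 ALU src=r3,r0 held:FU  <A:0 Mu:2 Ld:1 B:1 rd:0 wr:0>

issued = [0, 1, 2]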